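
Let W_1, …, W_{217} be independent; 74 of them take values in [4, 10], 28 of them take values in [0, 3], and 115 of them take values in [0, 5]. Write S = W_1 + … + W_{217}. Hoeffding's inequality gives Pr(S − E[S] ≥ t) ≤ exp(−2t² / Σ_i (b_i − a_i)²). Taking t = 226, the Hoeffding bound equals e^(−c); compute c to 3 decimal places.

17.640

Σ(b_i − a_i)² = 74·6² + 28·3² + 115·5² = 5791.
c = 2t² / 5791 = 2·226² / 5791 = 17.6398.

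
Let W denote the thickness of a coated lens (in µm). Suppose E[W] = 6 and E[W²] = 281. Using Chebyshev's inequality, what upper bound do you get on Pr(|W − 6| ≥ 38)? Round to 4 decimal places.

Var(W) = E[W²] − (E[W])² = 281 − 36 = 245.
Chebyshev's inequality: Pr(|W − μ| ≥ t) ≤ Var(W)/t² = 245/1444 = 0.1697.

0.1697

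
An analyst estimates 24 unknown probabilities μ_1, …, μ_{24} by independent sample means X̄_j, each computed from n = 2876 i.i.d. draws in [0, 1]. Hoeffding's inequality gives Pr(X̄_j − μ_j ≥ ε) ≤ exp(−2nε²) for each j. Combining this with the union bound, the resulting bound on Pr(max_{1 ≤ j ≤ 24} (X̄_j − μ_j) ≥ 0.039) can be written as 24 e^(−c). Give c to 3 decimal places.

8.749

Union bound over the 24 events: Pr(max_{1 ≤ j ≤ 24} (X̄_j − μ_j) ≥ 0.039) ≤ 24·exp(−2nε²) = 24 exp(−2·2876·0.039²).
So c = 2·2876·0.039² = 8.7488.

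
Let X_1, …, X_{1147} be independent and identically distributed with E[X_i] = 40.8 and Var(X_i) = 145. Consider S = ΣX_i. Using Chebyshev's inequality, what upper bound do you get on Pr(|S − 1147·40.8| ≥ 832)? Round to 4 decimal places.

0.2403

Var(S) = n·Var(X_i) = 1147·145 = 166315.
Chebyshev: Pr(|S − 1147·40.8| ≥ 832) ≤ Var(S)/832² = 166315/692224 = 0.2403.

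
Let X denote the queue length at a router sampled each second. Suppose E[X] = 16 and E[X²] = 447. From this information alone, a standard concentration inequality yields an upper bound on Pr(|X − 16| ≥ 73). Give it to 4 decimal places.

0.0358

The first two moments determine the variance, so Chebyshev's inequality is the sharpest standard bound available.
Var(X) = E[X²] − (E[X])² = 447 − 256 = 191.
Chebyshev's inequality: Pr(|X − μ| ≥ t) ≤ Var(X)/t² = 191/5329 = 0.0358.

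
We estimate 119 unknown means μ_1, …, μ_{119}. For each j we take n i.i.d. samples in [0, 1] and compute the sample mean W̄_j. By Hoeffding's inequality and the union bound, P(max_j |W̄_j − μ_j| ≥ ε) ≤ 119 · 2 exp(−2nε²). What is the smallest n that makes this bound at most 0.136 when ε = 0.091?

Need 2·119·exp(−2nε²) ≤ 0.136, i.e. exp(−2nε²) ≤ 0.136/238.
So 2nε² ≥ ln(238/0.136) = 7.467371.
Hence n ≥ 7.467371/(2·0.091²) = 450.874.
The smallest integer n is 451.

451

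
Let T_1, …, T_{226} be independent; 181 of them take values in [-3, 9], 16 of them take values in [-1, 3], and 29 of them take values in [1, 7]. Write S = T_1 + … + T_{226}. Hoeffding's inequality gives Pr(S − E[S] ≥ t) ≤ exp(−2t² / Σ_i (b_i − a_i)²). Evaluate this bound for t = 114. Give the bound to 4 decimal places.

0.3868

Σ(b_i − a_i)² = 181·12² + 16·4² + 29·6² = 27364.
Exponent = 2·114² / 27364 = 0.94986.
Bound = exp(−0.94986) = 0.38679.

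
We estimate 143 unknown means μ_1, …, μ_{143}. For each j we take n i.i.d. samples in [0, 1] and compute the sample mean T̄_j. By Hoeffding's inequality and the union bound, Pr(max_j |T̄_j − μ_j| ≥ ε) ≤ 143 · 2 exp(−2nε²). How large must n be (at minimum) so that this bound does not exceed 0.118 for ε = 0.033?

3579

Need 2·143·exp(−2nε²) ≤ 0.118, i.e. exp(−2nε²) ≤ 0.118/286.
So 2nε² ≥ ln(286/0.118) = 7.793062.
Hence n ≥ 7.793062/(2·0.033²) = 3578.082.
The smallest integer n is 3579.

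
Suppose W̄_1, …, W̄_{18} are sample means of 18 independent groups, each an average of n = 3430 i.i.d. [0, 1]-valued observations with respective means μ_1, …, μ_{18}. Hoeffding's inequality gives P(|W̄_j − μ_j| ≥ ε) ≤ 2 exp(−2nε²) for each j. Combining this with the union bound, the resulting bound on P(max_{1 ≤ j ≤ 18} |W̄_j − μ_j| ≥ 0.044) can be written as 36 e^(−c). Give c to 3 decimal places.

13.281

Union bound over the 18 events: P(max_{1 ≤ j ≤ 18} |W̄_j − μ_j| ≥ 0.044) ≤ 18·2·exp(−2nε²) = 36 exp(−2·3430·0.044²).
So c = 2·3430·0.044² = 13.2810.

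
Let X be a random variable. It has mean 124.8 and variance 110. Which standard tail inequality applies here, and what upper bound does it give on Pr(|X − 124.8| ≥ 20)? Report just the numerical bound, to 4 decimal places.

0.2750

Mean and variance are known, so Chebyshev's inequality applies.
Chebyshev: Pr(|X − μ| ≥ t) ≤ Var(X)/t².
Bound = 110 / 400 = 0.2750.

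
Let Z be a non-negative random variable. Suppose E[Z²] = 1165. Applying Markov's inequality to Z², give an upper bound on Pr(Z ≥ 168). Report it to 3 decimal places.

Since Z ≥ 0, the event {Z ≥ 168} is the same as {Z² ≥ 28224}.
Markov's inequality applied to Z² gives Pr(Z² ≥ 28224) ≤ E[Z²]/28224 = 1165/28224 = 0.0413.

0.041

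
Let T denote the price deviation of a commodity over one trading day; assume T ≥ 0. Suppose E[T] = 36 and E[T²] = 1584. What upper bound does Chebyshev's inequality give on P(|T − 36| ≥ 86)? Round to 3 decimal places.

Var(T) = E[T²] − (E[T])² = 1584 − 1296 = 288.
Chebyshev's inequality: P(|T − μ| ≥ t) ≤ Var(T)/t² = 288/7396 = 0.0389.

0.039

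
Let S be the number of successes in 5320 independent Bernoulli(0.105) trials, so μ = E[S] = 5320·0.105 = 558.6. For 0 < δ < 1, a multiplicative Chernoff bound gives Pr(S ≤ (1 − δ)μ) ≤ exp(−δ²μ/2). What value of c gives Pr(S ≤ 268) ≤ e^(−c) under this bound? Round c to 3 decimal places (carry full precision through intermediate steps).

75.589

Write 268 = (1 − δ)μ, so δ = 1 − 268/558.6 = 0.5202291…
Then the exponent is δ²μ/2 = (μ − 268)²/(2μ) = 75.589295.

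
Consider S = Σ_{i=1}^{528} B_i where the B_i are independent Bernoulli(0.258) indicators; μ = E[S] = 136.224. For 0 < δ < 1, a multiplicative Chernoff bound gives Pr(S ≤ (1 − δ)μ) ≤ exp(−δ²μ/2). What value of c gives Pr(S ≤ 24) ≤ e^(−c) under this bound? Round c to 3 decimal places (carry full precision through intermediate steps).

46.226

Write 24 = (1 − δ)μ, so δ = 1 − 24/136.224 = 0.8238196…
Then the exponent is δ²μ/2 = (μ − 24)²/(2μ) = 46.226165.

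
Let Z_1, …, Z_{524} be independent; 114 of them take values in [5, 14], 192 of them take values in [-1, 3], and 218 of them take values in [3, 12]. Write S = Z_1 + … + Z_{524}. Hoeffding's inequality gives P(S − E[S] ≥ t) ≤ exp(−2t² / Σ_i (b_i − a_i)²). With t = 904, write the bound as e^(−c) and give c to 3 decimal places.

Σ(b_i − a_i)² = 114·9² + 192·4² + 218·9² = 29964.
c = 2t² / 29964 = 2·904² / 29964 = 54.5465.

54.547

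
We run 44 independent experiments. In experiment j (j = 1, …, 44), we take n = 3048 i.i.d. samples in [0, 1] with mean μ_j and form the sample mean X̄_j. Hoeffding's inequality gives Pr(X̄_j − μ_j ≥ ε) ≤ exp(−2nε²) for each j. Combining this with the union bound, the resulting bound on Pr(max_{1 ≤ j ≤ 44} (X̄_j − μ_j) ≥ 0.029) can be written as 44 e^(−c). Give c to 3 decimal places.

5.127

Union bound over the 44 events: Pr(max_{1 ≤ j ≤ 44} (X̄_j − μ_j) ≥ 0.029) ≤ 44·exp(−2nε²) = 44 exp(−2·3048·0.029²).
So c = 2·3048·0.029² = 5.1267.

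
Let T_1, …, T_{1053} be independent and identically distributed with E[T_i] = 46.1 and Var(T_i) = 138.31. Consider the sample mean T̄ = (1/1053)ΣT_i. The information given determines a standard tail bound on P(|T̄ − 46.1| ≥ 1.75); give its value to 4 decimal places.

0.0429

With mean and variance of each term known, Chebyshev's inequality bounds the deviation of the sum (or sample mean).
Var(T̄) = Var(T_i)/n = 138.31/1053 = 0.13135.
Chebyshev: P(|T̄ − 46.1| ≥ 1.75) ≤ Var(T̄)/(1.75)² = 138.31/(1053·1.75²) = 0.0429.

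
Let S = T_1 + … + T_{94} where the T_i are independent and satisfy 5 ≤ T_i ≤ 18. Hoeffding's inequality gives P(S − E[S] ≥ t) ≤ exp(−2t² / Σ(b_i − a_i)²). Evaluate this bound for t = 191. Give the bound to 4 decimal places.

0.0101

Σ(b_i − a_i)² = 94·(13)² = 15886.
Exponent = 2·191²/15886 = 4.5928.
Bound = exp(−4.5928) = 0.01012.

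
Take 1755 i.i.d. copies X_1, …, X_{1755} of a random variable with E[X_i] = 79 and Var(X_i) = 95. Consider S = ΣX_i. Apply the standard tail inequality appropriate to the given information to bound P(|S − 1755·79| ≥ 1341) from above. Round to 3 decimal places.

With mean and variance of each term known, Chebyshev's inequality bounds the deviation of the sum (or sample mean).
Var(S) = n·Var(X_i) = 1755·95 = 166725.
Chebyshev: P(|S − 1755·79| ≥ 1341) ≤ Var(S)/1341² = 166725/1798281 = 0.0927.

0.093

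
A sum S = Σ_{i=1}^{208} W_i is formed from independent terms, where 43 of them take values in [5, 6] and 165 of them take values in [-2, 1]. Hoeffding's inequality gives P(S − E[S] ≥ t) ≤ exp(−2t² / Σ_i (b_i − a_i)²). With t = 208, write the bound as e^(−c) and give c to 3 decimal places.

Σ(b_i − a_i)² = 43·1² + 165·3² = 1528.
c = 2t² / 1528 = 2·208² / 1528 = 56.6283.

56.628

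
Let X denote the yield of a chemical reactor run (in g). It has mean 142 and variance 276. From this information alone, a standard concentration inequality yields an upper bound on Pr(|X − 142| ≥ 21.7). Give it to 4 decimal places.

Mean and variance are known, so Chebyshev's inequality applies.
Chebyshev: Pr(|X − μ| ≥ t) ≤ Var(X)/t².
Bound = 276 / 470.89 = 0.5861.

0.5861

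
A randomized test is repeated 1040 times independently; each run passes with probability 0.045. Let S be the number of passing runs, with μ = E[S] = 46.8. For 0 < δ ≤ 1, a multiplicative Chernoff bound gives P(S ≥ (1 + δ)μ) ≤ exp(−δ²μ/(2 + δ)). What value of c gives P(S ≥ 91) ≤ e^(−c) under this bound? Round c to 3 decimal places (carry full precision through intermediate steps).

14.177

Write 91 = (1 + δ)μ, so δ = 91/46.8 − 1 = 0.9444444…
Then the exponent is δ²μ/(2 + δ) = (91 − μ)² / (μ·(2 + δ)) = 14.177358.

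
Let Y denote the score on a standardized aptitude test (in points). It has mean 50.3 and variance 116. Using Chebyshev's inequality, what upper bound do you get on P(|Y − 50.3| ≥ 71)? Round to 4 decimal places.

0.0230

Chebyshev: P(|Y − μ| ≥ t) ≤ Var(Y)/t².
Bound = 116 / 5041 = 0.0230.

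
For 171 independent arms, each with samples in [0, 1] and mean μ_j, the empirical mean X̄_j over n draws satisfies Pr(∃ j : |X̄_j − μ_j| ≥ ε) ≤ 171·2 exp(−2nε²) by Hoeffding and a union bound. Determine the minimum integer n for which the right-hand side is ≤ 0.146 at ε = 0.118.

279

Need 2·171·exp(−2nε²) ≤ 0.146, i.e. exp(−2nε²) ≤ 0.146/342.
So 2nε² ≥ ln(342/0.146) = 7.758959.
Hence n ≥ 7.758959/(2·0.118²) = 278.618.
The smallest integer n is 279.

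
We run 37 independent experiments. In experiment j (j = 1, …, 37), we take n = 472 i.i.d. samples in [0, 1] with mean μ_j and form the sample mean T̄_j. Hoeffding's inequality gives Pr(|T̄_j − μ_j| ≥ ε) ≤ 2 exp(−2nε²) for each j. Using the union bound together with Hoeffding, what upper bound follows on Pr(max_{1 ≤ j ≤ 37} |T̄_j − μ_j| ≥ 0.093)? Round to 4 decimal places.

Per-experiment Hoeffding bound: 2·exp(−2·472·0.093²) = 2·exp(−8.16466) = 0.00056907.
Union bound over 37 events: 37·0.00056907 = 0.02106.

0.0211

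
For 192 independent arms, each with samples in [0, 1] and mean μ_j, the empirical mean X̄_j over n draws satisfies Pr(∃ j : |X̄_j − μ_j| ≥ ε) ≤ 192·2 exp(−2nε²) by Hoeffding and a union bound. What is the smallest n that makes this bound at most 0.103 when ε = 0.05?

Need 2·192·exp(−2nε²) ≤ 0.103, i.e. exp(−2nε²) ≤ 0.103/384.
So 2nε² ≥ ln(384/0.103) = 8.223669.
Hence n ≥ 8.223669/(2·0.05²) = 1644.734.
The smallest integer n is 1645.

1645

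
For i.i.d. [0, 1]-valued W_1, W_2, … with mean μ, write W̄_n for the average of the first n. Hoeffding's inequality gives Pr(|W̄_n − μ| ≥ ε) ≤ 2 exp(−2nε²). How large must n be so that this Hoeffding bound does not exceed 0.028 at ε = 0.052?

Require 2·exp(−2nε²) ≤ 0.028, i.e. 2nε² ≥ ln(2/0.028) = 4.268698.
So n ≥ 4.268698 / (2·0.052²) = 789.330.
The smallest integer n is 790.

790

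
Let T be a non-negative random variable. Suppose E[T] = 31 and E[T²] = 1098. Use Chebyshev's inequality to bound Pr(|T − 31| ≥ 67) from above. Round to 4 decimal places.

Var(T) = E[T²] − (E[T])² = 1098 − 961 = 137.
Chebyshev's inequality: Pr(|T − μ| ≥ t) ≤ Var(T)/t² = 137/4489 = 0.0305.

0.0305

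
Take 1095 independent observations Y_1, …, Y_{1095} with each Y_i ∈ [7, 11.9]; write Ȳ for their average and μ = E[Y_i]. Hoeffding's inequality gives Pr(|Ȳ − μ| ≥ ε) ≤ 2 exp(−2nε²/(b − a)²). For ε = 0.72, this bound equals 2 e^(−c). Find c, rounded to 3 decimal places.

c = 2nε²/(b − a)² = 2·1095·0.72² / 4.9² = 47.2843.

47.284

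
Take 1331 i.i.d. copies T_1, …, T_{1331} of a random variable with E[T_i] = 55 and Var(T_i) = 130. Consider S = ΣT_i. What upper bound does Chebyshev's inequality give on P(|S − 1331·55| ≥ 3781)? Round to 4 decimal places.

0.0121

Var(S) = n·Var(T_i) = 1331·130 = 173030.
Chebyshev: P(|S − 1331·55| ≥ 3781) ≤ Var(S)/3781² = 173030/14295961 = 0.0121.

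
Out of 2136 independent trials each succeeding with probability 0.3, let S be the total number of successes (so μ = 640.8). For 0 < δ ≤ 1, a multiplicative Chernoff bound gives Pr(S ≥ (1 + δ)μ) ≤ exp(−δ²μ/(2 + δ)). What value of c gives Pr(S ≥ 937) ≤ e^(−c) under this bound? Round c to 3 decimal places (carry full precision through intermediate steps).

55.606

Write 937 = (1 + δ)μ, so δ = 937/640.8 − 1 = 0.4622347…
Then the exponent is δ²μ/(2 + δ) = (937 − μ)² / (μ·(2 + δ)) = 55.605552.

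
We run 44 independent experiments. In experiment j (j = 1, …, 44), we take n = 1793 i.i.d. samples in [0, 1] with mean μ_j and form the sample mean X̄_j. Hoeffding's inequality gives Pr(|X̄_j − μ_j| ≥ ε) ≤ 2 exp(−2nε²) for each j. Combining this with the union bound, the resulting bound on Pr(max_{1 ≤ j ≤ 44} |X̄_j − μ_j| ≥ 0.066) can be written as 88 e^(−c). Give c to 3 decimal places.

15.621

Union bound over the 44 events: Pr(max_{1 ≤ j ≤ 44} |X̄_j − μ_j| ≥ 0.066) ≤ 44·2·exp(−2nε²) = 88 exp(−2·1793·0.066²).
So c = 2·1793·0.066² = 15.6206.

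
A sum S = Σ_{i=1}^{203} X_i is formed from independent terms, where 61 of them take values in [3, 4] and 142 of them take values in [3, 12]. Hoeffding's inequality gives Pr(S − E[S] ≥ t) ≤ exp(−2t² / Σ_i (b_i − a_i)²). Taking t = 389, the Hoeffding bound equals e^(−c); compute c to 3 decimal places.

26.173

Σ(b_i − a_i)² = 61·1² + 142·9² = 11563.
c = 2t² / 11563 = 2·389² / 11563 = 26.1733.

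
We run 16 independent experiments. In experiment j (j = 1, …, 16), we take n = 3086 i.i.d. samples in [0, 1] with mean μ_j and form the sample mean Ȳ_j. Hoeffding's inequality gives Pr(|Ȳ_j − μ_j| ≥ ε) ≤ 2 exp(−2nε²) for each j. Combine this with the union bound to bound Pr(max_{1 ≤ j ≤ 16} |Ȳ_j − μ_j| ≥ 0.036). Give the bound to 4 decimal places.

Per-experiment Hoeffding bound: 2·exp(−2·3086·0.036²) = 2·exp(−7.99891) = 0.00067166.
Union bound over 16 events: 16·0.00067166 = 0.01075.

0.0107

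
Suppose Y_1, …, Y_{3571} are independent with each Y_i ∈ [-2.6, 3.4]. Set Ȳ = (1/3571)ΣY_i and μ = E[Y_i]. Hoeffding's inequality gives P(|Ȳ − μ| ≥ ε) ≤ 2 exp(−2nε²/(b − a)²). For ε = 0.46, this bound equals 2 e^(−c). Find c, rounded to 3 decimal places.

c = 2nε²/(b − a)² = 2·3571·0.46² / 6² = 41.9791.

41.979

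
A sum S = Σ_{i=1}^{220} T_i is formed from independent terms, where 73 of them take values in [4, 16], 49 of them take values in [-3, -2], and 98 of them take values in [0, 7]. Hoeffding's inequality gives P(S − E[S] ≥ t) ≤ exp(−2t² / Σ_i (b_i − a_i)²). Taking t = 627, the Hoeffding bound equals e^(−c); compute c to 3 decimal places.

51.179

Σ(b_i − a_i)² = 73·12² + 49·1² + 98·7² = 15363.
c = 2t² / 15363 = 2·627² / 15363 = 51.1787.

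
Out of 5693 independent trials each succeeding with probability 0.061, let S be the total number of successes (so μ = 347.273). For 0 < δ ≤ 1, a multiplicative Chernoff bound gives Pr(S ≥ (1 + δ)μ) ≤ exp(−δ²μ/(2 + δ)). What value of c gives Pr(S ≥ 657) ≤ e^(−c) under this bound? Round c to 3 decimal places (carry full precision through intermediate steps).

Write 657 = (1 + δ)μ, so δ = 657/347.273 − 1 = 0.8918833…
Then the exponent is δ²μ/(2 + δ) = (657 − μ)² / (μ·(2 + δ)) = 95.522646.

95.523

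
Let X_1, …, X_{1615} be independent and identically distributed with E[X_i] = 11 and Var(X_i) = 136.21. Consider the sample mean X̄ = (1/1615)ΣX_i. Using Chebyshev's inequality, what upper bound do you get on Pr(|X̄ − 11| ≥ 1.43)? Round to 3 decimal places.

0.041

Var(X̄) = Var(X_i)/n = 136.21/1615 = 0.084341.
Chebyshev: Pr(|X̄ − 11| ≥ 1.43) ≤ Var(X̄)/(1.43)² = 136.21/(1615·1.43²) = 0.0412.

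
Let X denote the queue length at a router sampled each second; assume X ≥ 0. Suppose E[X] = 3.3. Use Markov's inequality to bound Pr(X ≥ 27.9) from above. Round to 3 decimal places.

0.118

Markov's inequality: for a non-negative random variable, Pr(X ≥ a) ≤ E[X]/a.
Here E[X] = 3.3 and a = 27.9, so the bound is 3.3/27.9 = 0.1183.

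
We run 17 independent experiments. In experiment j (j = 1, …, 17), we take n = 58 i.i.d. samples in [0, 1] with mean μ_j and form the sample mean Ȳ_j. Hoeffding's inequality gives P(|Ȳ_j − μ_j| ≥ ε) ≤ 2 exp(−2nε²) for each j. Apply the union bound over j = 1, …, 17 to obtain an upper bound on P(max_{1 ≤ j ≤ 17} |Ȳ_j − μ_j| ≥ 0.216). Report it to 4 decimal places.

0.1517

Per-experiment Hoeffding bound: 2·exp(−2·58·0.216²) = 2·exp(−5.41210) = 0.0089246.
Union bound over 17 events: 17·0.0089246 = 0.15172.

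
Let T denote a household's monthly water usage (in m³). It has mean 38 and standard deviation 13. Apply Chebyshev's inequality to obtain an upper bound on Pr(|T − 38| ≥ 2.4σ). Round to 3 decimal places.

Chebyshev: Pr(|T − μ| ≥ t) ≤ Var(T)/t².
Var(T) = σ² = 13² = 169.
t = 2.4·13 = 31.2.
Bound = 169 / 973.44 = 0.1736.

0.174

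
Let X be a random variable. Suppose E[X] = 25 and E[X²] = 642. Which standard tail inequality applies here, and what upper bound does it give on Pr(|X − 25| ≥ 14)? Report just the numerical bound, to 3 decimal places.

The first two moments determine the variance, so Chebyshev's inequality is the sharpest standard bound available.
Var(X) = E[X²] − (E[X])² = 642 − 625 = 17.
Chebyshev's inequality: Pr(|X − μ| ≥ t) ≤ Var(X)/t² = 17/196 = 0.0867.

0.087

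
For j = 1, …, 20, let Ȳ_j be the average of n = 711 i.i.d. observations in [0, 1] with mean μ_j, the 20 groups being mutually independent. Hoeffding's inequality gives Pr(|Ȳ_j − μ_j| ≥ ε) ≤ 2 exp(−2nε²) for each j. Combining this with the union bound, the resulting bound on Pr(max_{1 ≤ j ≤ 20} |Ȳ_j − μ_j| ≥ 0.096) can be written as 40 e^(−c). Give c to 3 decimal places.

Union bound over the 20 events: Pr(max_{1 ≤ j ≤ 20} |Ȳ_j − μ_j| ≥ 0.096) ≤ 20·2·exp(−2nε²) = 40 exp(−2·711·0.096²).
So c = 2·711·0.096² = 13.1052.

13.105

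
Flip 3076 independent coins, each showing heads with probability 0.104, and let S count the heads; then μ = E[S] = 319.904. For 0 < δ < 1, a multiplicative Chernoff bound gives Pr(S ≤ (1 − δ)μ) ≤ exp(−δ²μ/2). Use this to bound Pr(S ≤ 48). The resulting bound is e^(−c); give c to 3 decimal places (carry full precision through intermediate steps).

115.553

Write 48 = (1 − δ)μ, so δ = 1 − 48/319.904 = 0.849955…
Then the exponent is δ²μ/2 = (μ − 48)²/(2μ) = 115.553080.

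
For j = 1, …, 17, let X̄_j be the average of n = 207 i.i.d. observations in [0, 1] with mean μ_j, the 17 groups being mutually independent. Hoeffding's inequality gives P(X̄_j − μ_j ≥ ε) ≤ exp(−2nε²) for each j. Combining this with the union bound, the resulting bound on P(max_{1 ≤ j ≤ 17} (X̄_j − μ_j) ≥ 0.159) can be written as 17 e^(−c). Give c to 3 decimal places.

Union bound over the 17 events: P(max_{1 ≤ j ≤ 17} (X̄_j − μ_j) ≥ 0.159) ≤ 17·exp(−2nε²) = 17 exp(−2·207·0.159²).
So c = 2·207·0.159² = 10.4663.

10.466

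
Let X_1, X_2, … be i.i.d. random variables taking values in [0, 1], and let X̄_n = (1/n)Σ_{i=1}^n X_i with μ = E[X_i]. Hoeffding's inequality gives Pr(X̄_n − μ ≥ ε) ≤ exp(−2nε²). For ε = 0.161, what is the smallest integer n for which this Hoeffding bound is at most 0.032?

67

Require exp(−2nε²) ≤ 0.032, i.e. 2nε² ≥ ln(1/0.032) = 3.442019.
So n ≥ 3.442019 / (2·0.161²) = 66.394.
The smallest integer n is 67.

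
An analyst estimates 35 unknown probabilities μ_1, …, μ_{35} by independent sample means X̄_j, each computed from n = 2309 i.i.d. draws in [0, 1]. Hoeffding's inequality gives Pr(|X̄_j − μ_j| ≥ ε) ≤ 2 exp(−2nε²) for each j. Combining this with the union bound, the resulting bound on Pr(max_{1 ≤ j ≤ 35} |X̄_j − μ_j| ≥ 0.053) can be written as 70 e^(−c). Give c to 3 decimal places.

12.972

Union bound over the 35 events: Pr(max_{1 ≤ j ≤ 35} |X̄_j − μ_j| ≥ 0.053) ≤ 35·2·exp(−2nε²) = 70 exp(−2·2309·0.053²).
So c = 2·2309·0.053² = 12.9720.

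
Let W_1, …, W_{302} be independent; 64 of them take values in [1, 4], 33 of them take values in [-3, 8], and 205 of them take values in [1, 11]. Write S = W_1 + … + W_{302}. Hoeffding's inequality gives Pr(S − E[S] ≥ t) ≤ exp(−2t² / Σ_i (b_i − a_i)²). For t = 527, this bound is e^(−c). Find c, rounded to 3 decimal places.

22.157

Σ(b_i − a_i)² = 64·3² + 33·11² + 205·10² = 25069.
c = 2t² / 25069 = 2·527² / 25069 = 22.1572.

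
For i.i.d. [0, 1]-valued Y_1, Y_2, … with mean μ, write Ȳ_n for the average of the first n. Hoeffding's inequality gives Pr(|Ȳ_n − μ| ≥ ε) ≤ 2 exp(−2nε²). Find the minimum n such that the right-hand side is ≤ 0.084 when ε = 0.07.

324

Require 2·exp(−2nε²) ≤ 0.084, i.e. 2nε² ≥ ln(2/0.084) = 3.170086.
So n ≥ 3.170086 / (2·0.07²) = 323.478.
The smallest integer n is 324.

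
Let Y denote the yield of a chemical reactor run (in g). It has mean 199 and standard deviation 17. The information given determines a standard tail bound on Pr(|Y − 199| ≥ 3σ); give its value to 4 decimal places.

0.1111

Mean and variance are known, so Chebyshev's inequality applies.
Chebyshev: Pr(|Y − μ| ≥ t) ≤ Var(Y)/t².
Var(Y) = σ² = 17² = 289.
t = 3·17 = 51.
Bound = 289 / 2601 = 0.1111.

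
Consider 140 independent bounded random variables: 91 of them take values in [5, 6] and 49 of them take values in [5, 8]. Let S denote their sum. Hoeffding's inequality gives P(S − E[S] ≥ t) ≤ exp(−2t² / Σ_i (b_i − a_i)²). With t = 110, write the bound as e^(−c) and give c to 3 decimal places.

Σ(b_i − a_i)² = 91·1² + 49·3² = 532.
c = 2t² / 532 = 2·110² / 532 = 45.4887.

45.489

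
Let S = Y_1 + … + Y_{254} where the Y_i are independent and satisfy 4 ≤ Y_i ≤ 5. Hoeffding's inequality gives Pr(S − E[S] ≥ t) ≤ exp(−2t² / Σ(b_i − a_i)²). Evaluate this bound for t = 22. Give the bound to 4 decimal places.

Σ(b_i − a_i)² = 254·(1)² = 254.
Exponent = 2·22²/254 = 3.8110.
Bound = exp(−3.8110) = 0.02213.

0.0221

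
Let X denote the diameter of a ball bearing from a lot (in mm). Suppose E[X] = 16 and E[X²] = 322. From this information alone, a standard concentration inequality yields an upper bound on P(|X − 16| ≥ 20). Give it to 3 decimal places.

The first two moments determine the variance, so Chebyshev's inequality is the sharpest standard bound available.
Var(X) = E[X²] − (E[X])² = 322 − 256 = 66.
Chebyshev's inequality: P(|X − μ| ≥ t) ≤ Var(X)/t² = 66/400 = 0.1650.

0.165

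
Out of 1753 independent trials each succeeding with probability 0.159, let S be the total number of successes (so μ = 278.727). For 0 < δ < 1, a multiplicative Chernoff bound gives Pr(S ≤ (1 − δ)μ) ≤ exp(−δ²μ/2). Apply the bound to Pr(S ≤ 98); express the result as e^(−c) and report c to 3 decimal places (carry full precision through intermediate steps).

58.592

Write 98 = (1 − δ)μ, so δ = 1 − 98/278.727 = 0.6484015…
Then the exponent is δ²μ/2 = (μ − 98)²/(2μ) = 58.591827.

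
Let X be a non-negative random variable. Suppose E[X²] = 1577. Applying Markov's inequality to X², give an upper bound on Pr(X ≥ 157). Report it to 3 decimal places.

0.064

Since X ≥ 0, the event {X ≥ 157} is the same as {X² ≥ 24649}.
Markov's inequality applied to X² gives Pr(X² ≥ 24649) ≤ E[X²]/24649 = 1577/24649 = 0.0640.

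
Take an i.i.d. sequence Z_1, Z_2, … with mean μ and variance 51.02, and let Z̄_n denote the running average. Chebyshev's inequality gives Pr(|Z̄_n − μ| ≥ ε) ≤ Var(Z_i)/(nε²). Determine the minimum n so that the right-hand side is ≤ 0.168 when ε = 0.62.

791

Require 51.02/(n·0.62²) ≤ 0.168, i.e. n ≥ 51.02/(0.168·0.62²) = 790.038.
The smallest integer n is 791.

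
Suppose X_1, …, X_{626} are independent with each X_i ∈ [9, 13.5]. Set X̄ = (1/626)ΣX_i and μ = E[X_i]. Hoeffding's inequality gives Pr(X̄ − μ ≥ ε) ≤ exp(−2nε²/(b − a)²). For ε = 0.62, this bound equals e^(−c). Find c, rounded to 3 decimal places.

c = 2nε²/(b − a)² = 2·626·0.62² / 4.5² = 23.7664.

23.766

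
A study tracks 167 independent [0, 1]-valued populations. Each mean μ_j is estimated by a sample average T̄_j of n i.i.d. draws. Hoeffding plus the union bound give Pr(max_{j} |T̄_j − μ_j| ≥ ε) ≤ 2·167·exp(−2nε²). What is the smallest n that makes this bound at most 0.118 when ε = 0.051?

Need 2·167·exp(−2nε²) ≤ 0.118, i.e. exp(−2nε²) ≤ 0.118/334.
So 2nε² ≥ ln(334/0.118) = 7.948212.
Hence n ≥ 7.948212/(2·0.051²) = 1527.915.
The smallest integer n is 1528.

1528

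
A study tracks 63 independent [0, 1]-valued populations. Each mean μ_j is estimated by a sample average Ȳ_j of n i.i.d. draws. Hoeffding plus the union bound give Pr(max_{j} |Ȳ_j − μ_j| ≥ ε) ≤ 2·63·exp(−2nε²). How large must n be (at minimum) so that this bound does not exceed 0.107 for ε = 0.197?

Need 2·63·exp(−2nε²) ≤ 0.107, i.e. exp(−2nε²) ≤ 0.107/126.
So 2nε² ≥ ln(126/0.107) = 7.071208.
Hence n ≥ 7.071208/(2·0.197²) = 91.103.
The smallest integer n is 92.

92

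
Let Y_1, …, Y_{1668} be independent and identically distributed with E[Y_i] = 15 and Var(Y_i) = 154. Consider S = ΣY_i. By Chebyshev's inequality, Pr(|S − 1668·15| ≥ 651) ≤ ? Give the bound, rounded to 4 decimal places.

Var(S) = n·Var(Y_i) = 1668·154 = 256872.
Chebyshev: Pr(|S − 1668·15| ≥ 651) ≤ Var(S)/651² = 256872/423801 = 0.6061.

0.6061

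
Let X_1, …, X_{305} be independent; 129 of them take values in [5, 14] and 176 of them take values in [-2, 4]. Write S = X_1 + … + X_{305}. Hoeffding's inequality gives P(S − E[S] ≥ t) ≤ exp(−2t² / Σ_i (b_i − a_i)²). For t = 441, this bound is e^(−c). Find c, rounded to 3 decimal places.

23.173

Σ(b_i − a_i)² = 129·9² + 176·6² = 16785.
c = 2t² / 16785 = 2·441² / 16785 = 23.1732.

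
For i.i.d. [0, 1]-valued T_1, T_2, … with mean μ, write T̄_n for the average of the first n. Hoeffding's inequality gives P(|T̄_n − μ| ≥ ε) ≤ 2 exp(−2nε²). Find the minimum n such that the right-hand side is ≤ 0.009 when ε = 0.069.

Require 2·exp(−2nε²) ≤ 0.009, i.e. 2nε² ≥ ln(2/0.009) = 5.403678.
So n ≥ 5.403678 / (2·0.069²) = 567.494.
The smallest integer n is 568.

568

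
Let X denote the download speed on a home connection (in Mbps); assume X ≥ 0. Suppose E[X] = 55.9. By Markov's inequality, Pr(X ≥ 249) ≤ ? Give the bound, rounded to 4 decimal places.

Markov's inequality: for a non-negative random variable, Pr(X ≥ a) ≤ E[X]/a.
Here E[X] = 55.9 and a = 249, so the bound is 55.9/249 = 0.2245.

0.2245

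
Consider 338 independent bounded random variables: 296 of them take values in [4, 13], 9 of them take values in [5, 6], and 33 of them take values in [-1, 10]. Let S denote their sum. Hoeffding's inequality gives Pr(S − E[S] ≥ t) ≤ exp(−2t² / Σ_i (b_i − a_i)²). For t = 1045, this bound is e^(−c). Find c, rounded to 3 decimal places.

78.063

Σ(b_i − a_i)² = 296·9² + 9·1² + 33·11² = 27978.
c = 2t² / 27978 = 2·1045² / 27978 = 78.0631.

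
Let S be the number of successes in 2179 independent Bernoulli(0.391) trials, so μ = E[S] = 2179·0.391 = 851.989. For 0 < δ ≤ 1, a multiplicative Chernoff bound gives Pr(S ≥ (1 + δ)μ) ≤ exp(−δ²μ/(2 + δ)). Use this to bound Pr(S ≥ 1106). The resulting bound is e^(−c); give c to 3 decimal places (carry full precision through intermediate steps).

Write 1106 = (1 + δ)μ, so δ = 1106/851.989 − 1 = 0.2981388…
Then the exponent is δ²μ/(2 + δ) = (1106 − μ)² / (μ·(2 + δ)) = 32.952988.

32.953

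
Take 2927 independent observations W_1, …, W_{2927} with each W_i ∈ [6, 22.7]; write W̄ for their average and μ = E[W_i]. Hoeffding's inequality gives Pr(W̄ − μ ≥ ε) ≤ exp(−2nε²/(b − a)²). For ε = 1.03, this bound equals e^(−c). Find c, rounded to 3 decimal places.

22.269

c = 2nε²/(b − a)² = 2·2927·1.03² / 16.7² = 22.2687.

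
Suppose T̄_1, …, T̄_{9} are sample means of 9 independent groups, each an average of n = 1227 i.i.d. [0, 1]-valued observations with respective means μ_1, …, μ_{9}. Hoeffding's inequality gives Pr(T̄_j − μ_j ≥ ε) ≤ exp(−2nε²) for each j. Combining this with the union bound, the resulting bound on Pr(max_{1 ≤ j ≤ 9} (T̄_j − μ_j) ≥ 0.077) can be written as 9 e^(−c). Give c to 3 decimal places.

Union bound over the 9 events: Pr(max_{1 ≤ j ≤ 9} (T̄_j − μ_j) ≥ 0.077) ≤ 9·exp(−2nε²) = 9 exp(−2·1227·0.077²).
So c = 2·1227·0.077² = 14.5498.

14.550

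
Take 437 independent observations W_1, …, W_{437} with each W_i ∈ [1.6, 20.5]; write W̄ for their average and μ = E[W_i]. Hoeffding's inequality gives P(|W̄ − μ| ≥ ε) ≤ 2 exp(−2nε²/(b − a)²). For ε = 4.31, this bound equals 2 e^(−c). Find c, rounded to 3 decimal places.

c = 2nε²/(b − a)² = 2·437·4.31² / 18.9² = 45.4509.

45.451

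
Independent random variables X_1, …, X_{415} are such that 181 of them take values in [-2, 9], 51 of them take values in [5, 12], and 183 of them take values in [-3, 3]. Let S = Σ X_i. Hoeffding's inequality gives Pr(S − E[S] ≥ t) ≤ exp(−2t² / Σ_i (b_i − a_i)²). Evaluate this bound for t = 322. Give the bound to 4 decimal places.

Σ(b_i − a_i)² = 181·11² + 51·7² + 183·6² = 30988.
Exponent = 2·322² / 30988 = 6.69188.
Bound = exp(−6.69188) = 0.00124.

0.0012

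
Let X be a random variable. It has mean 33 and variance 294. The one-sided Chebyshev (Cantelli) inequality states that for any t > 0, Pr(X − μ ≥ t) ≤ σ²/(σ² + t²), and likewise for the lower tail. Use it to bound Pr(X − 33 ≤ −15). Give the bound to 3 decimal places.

Here σ² = 294 and t = 15, so σ² + t² = 519.
Cantelli's bound: 294/519 = 0.5665.

0.566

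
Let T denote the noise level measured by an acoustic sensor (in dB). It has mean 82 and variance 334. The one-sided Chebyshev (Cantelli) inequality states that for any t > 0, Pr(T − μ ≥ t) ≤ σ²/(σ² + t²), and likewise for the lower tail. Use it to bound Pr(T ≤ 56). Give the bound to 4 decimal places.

Here σ² = 334 and t = 26, so σ² + t² = 1010.
Cantelli's bound: 334/1010 = 0.3307.

0.3307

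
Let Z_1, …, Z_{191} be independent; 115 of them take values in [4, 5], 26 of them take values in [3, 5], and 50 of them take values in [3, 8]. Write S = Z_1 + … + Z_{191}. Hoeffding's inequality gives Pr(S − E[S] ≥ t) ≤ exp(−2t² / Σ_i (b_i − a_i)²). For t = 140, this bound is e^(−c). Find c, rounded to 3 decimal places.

Σ(b_i − a_i)² = 115·1² + 26·2² + 50·5² = 1469.
c = 2t² / 1469 = 2·140² / 1469 = 26.6848.

26.685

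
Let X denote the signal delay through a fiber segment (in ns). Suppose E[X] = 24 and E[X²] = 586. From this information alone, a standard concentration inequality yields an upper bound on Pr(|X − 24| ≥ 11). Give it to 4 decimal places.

The first two moments determine the variance, so Chebyshev's inequality is the sharpest standard bound available.
Var(X) = E[X²] − (E[X])² = 586 − 576 = 10.
Chebyshev's inequality: Pr(|X − μ| ≥ t) ≤ Var(X)/t² = 10/121 = 0.0826.

0.0826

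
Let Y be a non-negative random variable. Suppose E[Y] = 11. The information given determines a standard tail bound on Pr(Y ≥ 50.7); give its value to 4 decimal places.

0.2170

Only the mean of a non-negative variable is known, so Markov's inequality is the applicable tail bound.
Markov's inequality: for a non-negative random variable, Pr(Y ≥ a) ≤ E[Y]/a.
Here E[Y] = 11 and a = 50.7, so the bound is 11/50.7 = 0.2170.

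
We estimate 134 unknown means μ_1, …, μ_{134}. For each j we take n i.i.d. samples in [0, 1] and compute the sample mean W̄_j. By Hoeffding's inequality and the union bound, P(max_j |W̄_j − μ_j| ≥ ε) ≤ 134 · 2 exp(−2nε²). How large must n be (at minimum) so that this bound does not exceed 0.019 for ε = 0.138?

251

Need 2·134·exp(−2nε²) ≤ 0.019, i.e. exp(−2nε²) ≤ 0.019/268.
So 2nε² ≥ ln(268/0.019) = 9.554303.
Hence n ≥ 9.554303/(2·0.138²) = 250.848.
The smallest integer n is 251.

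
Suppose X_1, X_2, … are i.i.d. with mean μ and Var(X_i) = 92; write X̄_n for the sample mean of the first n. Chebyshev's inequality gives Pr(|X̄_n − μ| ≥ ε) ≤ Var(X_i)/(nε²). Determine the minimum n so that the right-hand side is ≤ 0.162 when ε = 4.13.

Require 92/(n·4.13²) ≤ 0.162, i.e. n ≥ 92/(0.162·4.13²) = 33.295.
The smallest integer n is 34.

34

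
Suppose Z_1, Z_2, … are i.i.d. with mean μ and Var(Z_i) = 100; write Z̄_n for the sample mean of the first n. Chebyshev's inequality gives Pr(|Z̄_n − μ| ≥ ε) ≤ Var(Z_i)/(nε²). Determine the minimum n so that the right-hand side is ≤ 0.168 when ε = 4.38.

Require 100/(n·4.38²) ≤ 0.168, i.e. n ≥ 100/(0.168·4.38²) = 31.027.
The smallest integer n is 32.

32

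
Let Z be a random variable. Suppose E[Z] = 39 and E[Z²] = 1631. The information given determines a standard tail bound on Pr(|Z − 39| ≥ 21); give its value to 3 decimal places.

0.249

The first two moments determine the variance, so Chebyshev's inequality is the sharpest standard bound available.
Var(Z) = E[Z²] − (E[Z])² = 1631 − 1521 = 110.
Chebyshev's inequality: Pr(|Z − μ| ≥ t) ≤ Var(Z)/t² = 110/441 = 0.2494.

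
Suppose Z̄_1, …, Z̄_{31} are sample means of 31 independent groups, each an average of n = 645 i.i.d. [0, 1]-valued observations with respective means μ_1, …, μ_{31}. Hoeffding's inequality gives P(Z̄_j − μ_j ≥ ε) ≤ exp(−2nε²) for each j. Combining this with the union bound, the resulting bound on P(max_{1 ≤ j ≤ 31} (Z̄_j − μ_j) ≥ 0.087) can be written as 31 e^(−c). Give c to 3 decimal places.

Union bound over the 31 events: P(max_{1 ≤ j ≤ 31} (Z̄_j − μ_j) ≥ 0.087) ≤ 31·exp(−2nε²) = 31 exp(−2·645·0.087²).
So c = 2·645·0.087² = 9.7640.

9.764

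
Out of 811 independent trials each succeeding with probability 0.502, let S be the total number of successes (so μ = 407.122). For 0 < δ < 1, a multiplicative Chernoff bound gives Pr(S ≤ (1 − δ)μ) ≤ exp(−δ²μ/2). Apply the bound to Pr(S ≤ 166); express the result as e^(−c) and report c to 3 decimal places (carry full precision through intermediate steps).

71.403

Write 166 = (1 − δ)μ, so δ = 1 − 166/407.122 = 0.5922598…
Then the exponent is δ²μ/2 = (μ − 166)²/(2μ) = 71.403435.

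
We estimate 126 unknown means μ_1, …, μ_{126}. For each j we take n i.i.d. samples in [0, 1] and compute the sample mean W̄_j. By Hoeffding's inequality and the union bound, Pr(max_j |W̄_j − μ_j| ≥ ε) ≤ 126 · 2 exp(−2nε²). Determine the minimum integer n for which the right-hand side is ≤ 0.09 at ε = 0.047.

1797

Need 2·126·exp(−2nε²) ≤ 0.09, i.e. exp(−2nε²) ≤ 0.09/252.
So 2nε² ≥ ln(252/0.09) = 7.937375.
Hence n ≥ 7.937375/(2·0.047²) = 1796.599.
The smallest integer n is 1797.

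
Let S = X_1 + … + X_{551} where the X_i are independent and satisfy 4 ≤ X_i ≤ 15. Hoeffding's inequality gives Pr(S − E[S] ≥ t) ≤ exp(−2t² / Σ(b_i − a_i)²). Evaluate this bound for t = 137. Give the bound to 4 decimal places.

0.5695

Σ(b_i − a_i)² = 551·(11)² = 66671.
Exponent = 2·137²/66671 = 0.5630.
Bound = exp(−0.5630) = 0.56948.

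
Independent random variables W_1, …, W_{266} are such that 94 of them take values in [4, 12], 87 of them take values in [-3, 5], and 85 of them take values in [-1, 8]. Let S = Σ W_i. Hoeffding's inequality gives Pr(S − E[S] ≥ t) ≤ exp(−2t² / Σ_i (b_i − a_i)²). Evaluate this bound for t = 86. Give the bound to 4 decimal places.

Σ(b_i − a_i)² = 94·8² + 87·8² + 85·9² = 18469.
Exponent = 2·86² / 18469 = 0.80091.
Bound = exp(−0.80091) = 0.44892.

0.4489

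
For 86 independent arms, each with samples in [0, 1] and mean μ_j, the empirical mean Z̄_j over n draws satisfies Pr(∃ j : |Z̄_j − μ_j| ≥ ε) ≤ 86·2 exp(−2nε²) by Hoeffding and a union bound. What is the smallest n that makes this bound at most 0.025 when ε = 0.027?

Need 2·86·exp(−2nε²) ≤ 0.025, i.e. exp(−2nε²) ≤ 0.025/172.
So 2nε² ≥ ln(172/0.025) = 8.836374.
Hence n ≥ 8.836374/(2·0.027²) = 6060.613.
The smallest integer n is 6061.

6061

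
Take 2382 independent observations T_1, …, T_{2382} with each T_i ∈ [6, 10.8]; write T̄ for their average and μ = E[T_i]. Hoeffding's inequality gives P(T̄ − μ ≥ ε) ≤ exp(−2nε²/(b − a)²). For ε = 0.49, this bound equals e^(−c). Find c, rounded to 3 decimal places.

c = 2nε²/(b − a)² = 2·2382·0.49² / 4.8² = 49.6457.

49.646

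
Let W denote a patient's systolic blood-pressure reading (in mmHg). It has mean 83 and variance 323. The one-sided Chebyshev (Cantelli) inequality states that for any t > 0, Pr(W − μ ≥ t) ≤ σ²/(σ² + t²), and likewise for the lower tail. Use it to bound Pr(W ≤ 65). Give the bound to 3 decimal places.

0.499

Here σ² = 323 and t = 18, so σ² + t² = 647.
Cantelli's bound: 323/647 = 0.4992.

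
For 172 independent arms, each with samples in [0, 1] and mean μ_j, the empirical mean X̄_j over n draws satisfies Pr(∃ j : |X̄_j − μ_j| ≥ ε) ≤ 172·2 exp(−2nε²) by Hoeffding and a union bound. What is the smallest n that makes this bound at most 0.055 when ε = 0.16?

Need 2·172·exp(−2nε²) ≤ 0.055, i.e. exp(−2nε²) ≤ 0.055/344.
So 2nε² ≥ ln(344/0.055) = 8.741064.
Hence n ≥ 8.741064/(2·0.16²) = 170.724.
The smallest integer n is 171.

171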